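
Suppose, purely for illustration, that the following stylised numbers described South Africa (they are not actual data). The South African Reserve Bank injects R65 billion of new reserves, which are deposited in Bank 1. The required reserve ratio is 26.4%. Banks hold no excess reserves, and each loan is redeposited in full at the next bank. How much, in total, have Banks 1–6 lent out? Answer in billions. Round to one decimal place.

Bank i lends (1 − rr)^i of the original deposit: Bank 1 lends 65·0.7360 = 47.8400, Bank 2 lends 65·0.7360² ≈ 35.2102, and so on.
Summing a geometric series: total = 65·[0.7360·(1 − 0.7360^6) / (1 − 0.7360)] ≈ 152.4080 billion.

R152.4 billion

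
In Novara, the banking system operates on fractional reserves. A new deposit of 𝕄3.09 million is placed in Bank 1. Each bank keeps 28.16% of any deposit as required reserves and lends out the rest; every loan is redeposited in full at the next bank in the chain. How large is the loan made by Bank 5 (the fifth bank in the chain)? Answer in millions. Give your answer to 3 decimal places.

Each bank lends a fraction (1 − rr) = 0.7184 of the deposit it receives, so Bank 5 receives 3.09·0.7184^4 and lends 3.09·0.7184^5 ≈ 0.5913 million.

𝕄0.591 million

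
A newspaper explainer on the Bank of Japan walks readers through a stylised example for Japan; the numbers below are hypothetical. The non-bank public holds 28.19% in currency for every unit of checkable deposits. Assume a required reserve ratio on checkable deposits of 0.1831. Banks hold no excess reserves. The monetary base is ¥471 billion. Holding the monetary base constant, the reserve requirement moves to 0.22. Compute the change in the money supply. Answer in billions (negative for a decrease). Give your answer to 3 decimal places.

Initially m₁ = (1 + 0.2819) / (0.1831 + 0.2819) ≈ 2.7567742, so M₁ = 2.7567742 × 471 ≈ 1298.4406 billion.
After the change m₂ = (1 + 0.2819) / (0.22 + 0.2819) ≈ 2.5540944, so M₂ = 2.5540944 × 471 ≈ 1202.9785 billion.
ΔM = M₂ − M₁ = 1202.9785 − 1298.4406 = -95.4621 billion.

-95.462 billion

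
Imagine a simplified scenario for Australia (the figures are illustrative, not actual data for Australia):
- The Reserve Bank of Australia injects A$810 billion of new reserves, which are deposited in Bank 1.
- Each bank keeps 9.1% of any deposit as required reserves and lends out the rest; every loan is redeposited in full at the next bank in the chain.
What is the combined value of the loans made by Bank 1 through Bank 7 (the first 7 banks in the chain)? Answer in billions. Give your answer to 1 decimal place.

A$3942.0 billion

Bank i lends (1 − rr)^i of the original deposit: Bank 1 lends 810·0.9090 = 736.2900, Bank 2 lends 810·0.9090² ≈ 669.2876, and so on.
Summing a geometric series: total = 810·[0.9090·(1 − 0.9090^7) / (1 − 0.9090)] ≈ 3941.9914 billion.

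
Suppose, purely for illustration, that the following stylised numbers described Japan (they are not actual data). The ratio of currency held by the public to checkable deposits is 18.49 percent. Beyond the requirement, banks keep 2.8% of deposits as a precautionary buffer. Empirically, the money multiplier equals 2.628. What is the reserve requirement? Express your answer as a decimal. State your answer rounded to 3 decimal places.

Using m = 2.628. Since m = (1 + c)/(c + rr + e), the denominator satisfies c + rr + e = (1 + c)/m = (1 + 0.1849) / 2.628 ≈ 0.450875.
With c = 0.1849 and e = 0.028, the reserve requirement is 0.450875 − 0.1849 − 0.028 = 0.237975.

0.238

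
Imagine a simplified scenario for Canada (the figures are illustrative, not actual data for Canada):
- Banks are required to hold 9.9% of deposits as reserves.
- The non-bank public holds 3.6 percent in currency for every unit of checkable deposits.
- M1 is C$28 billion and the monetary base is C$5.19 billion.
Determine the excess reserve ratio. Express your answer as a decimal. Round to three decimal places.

Using m = M/MB = 28/5.19 ≈ 5.394990. Since m = (1 + c)/(c + rr + e), the denominator satisfies c + rr + e = (1 + c)/m = (1 + 0.036) / 5.394990 ≈ 0.192030.
With c = 0.036 and rr = 0.099, the excess reserve ratio is 0.192030 − 0.036 − 0.099 = 0.05703.

0.057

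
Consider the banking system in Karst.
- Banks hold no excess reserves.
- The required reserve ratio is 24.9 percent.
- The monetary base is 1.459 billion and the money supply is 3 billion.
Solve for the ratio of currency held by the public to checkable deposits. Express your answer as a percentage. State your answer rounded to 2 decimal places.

Using m = M/MB = 3/1.459 ≈ 2.056203. From m = (1 + c)/(c + rr + e), rearranging gives 1 + c = m·(c + rr + e), so c·(1 − m) = m·(rr + e) − 1.
Hence c = [m·(rr + e) − 1]/(1 − m) = [2.056203 × (0.249 + 0) − 1] / (1 − 2.056203) ≈ 0.462038.

46.20%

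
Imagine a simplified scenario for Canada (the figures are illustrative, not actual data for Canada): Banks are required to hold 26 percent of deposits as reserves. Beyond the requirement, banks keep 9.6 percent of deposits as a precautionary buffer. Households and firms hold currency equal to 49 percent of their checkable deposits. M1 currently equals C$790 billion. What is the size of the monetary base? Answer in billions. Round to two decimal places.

The money multiplier is m = (1 + c) / (rr + e + c) = (1 + 0.49) / (0.26 + 0.096 + 0.49) ≈ 1.761229.
MB = M / m = 790 / 1.761229 ≈ 448.5504 billion.

C$448.55 billion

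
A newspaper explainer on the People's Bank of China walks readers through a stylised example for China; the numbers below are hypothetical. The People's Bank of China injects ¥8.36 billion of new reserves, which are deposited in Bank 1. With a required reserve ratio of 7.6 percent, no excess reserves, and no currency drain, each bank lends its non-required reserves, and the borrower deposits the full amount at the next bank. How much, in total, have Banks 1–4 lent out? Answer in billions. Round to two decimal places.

Bank i lends (1 − rr)^i of the original deposit: Bank 1 lends 8.36·0.9240 ≈ 7.7246, Bank 2 lends 8.36·0.9240² ≈ 7.1376, and so on.
Summing a geometric series: total = 8.36·[0.9240·(1 − 0.9240^4) / (1 − 0.9240)] ≈ 27.5512 billion.

¥27.55 billion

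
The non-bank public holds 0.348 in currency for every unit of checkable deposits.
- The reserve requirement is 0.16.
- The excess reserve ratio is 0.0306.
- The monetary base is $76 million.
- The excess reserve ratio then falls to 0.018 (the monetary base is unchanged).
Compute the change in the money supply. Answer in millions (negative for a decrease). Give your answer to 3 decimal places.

Initially m₁ = (1 + 0.348) / (0.16 + 0.0306 + 0.348) ≈ 2.502785, so M₁ = 2.502785 × 76 ≈ 190.2117 million.
After the change m₂ = (1 + 0.348) / (0.16 + 0.018 + 0.348) ≈ 2.562738, so M₂ = 2.562738 × 76 ≈ 194.7681 million.
ΔM = M₂ − M₁ = 194.7681 − 190.2117 = 4.5564 million.

$4.556 million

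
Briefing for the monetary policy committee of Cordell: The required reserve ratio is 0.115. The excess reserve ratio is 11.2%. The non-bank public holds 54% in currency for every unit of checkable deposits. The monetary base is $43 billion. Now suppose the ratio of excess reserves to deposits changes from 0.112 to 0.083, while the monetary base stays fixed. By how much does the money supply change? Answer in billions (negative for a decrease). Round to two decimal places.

Initially m₁ = (1 + 0.54) / (0.115 + 0.112 + 0.54) ≈ 2.00782, so M₁ = 2.00782 × 43 ≈ 86.3363 billion.
After the change m₂ = (1 + 0.54) / (0.115 + 0.083 + 0.54) ≈ 2.08672, so M₂ = 2.08672 × 43 ≈ 89.729 billion.
ΔM = M₂ − M₁ = 89.729 − 86.3363 = 3.3927 billion.

$3.39 billion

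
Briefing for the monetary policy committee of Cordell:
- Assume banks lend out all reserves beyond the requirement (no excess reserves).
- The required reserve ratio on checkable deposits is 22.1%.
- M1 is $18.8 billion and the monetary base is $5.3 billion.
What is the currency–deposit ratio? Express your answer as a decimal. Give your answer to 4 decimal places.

Using m = M/MB = 18.8/5.3 ≈ 3.547170. From m = (1 + c)/(c + rr + e), rearranging gives 1 + c = m·(c + rr + e), so c·(1 − m) = m·(rr + e) − 1.
Hence c = [m·(rr + e) − 1]/(1 − m) = [3.547170 × (0.221 + 0) − 1] / (1 − 3.547170) ≈ 0.084830.

0.0848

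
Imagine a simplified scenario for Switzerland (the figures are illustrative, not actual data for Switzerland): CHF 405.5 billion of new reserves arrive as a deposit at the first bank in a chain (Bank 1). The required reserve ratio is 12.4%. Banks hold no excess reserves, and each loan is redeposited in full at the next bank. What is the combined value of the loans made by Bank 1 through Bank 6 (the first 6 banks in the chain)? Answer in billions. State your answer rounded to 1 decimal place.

Bank i lends (1 − rr)^i of the original deposit: Bank 1 lends 405.5·0.8760 = 355.2180, Bank 2 lends 405.5·0.8760² ≈ 311.1710, and so on.
Summing a geometric series: total = 405.5·[0.8760·(1 − 0.8760^6) / (1 − 0.8760)] ≈ 1570.1736 billion.

CHF 1570.2 billion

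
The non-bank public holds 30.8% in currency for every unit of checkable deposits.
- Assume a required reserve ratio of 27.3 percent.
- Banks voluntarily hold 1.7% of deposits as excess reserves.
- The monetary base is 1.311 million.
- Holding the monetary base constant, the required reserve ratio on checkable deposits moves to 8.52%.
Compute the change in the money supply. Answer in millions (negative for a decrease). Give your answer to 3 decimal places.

1.313 million

Initially m₁ = (1 + 0.308) / (0.273 + 0.017 + 0.308) ≈ 2.18729, so M₁ = 2.18729 × 1.311 ≈ 2.8675 million.
After the change m₂ = (1 + 0.308) / (0.0852 + 0.017 + 0.308) ≈ 3.18869, so M₂ = 3.18869 × 1.311 ≈ 4.1804 million.
ΔM = M₂ − M₁ = 4.1804 − 2.8675 = 1.3129 million.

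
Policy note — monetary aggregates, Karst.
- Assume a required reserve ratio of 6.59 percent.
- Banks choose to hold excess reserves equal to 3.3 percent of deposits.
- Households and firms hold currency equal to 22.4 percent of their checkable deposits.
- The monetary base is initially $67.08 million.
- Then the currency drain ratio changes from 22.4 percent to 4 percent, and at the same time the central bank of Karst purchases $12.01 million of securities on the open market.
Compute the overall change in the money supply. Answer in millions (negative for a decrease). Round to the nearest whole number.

Before: m₁ = (1 + 0.224) / (0.0659 + 0.033 + 0.224) ≈ 3.7906, MB₁ = 67.08, so M₁ = 3.7906 × 67.08 ≈ 254.2734 million.
After: m₂ = (1 + 0.04) / (0.0659 + 0.033 + 0.04) ≈ 7.4874, MB₂ = 67.08 + 12.01 = 79.09, so M₂ = 7.4874 × 79.09 ≈ 592.1785 million.
ΔM = M₂ − M₁ = 592.1785 − 254.2734 = 337.9051 million.

$338 million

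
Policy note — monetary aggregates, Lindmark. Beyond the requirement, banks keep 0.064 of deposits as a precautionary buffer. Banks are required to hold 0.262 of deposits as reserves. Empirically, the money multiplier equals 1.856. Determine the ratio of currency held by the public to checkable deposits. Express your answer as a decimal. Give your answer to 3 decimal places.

0.461

Using m = 1.856. From m = (1 + c)/(c + rr + e), rearranging gives 1 + c = m·(c + rr + e), so c·(1 − m) = m·(rr + e) − 1.
Hence c = [m·(rr + e) − 1]/(1 − m) = [1.856 × (0.262 + 0.064) − 1] / (1 − 1.856) ≈ 0.461383.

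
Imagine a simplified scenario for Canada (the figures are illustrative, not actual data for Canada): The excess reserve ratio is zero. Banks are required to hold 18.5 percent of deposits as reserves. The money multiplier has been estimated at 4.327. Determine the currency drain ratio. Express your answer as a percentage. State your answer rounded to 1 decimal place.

Using m = 4.327. From m = (1 + c)/(c + rr + e), rearranging gives 1 + c = m·(c + rr + e), so c·(1 − m) = m·(rr + e) − 1.
Hence c = [m·(rr + e) − 1]/(1 − m) = [4.327 × (0.185 + 0) − 1] / (1 − 4.327) ≈ 0.059965.

6.0%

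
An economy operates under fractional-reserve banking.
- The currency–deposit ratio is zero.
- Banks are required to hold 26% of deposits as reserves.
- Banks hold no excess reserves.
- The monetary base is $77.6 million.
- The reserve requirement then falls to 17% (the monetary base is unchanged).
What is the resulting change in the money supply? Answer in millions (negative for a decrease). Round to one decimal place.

Initially m₁ = 1 / (0.26) ≈ 3.8462, so M₁ = 3.8462 × 77.6 ≈ 298.4651 million.
After the change m₂ = 1 / (0.17) ≈ 5.8824, so M₂ = 5.8824 × 77.6 ≈ 456.4742 million.
ΔM = M₂ − M₁ = 456.4742 − 298.4651 = 158.0091 million.

$158.0 million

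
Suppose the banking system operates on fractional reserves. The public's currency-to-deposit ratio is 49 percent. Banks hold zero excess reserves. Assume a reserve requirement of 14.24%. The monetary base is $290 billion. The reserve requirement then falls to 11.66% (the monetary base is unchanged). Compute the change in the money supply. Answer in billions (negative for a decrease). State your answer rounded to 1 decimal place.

$29.1 billion

Initially m₁ = (1 + 0.49) / (0.1424 + 0.49) ≈ 2.35610, so M₁ = 2.35610 × 290 = 683.269 billion.
After the change m₂ = (1 + 0.49) / (0.1166 + 0.49) ≈ 2.45631, so M₂ = 2.45631 × 290 = 712.3299 billion.
ΔM = M₂ − M₁ = 712.3299 − 683.269 = 29.0609 billion.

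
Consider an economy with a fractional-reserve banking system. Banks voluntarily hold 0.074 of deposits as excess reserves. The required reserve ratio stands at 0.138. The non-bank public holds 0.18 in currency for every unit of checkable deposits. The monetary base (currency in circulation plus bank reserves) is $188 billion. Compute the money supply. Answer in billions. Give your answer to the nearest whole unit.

$566 billion

The money multiplier is m = (1 + c) / (rr + e + c) = (1 + 0.18) / (0.138 + 0.074 + 0.18) ≈ 3.0102.
So M = m × MB = 3.0102 × 188 = 565.9176 billion.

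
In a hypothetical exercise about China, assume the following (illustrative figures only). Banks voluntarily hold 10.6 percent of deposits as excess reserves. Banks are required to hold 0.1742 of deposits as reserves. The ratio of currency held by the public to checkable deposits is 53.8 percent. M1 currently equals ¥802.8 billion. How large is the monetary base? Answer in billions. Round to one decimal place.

¥427.1 billion

The money multiplier is m = (1 + c) / (rr + e + c) = (1 + 0.538) / (0.1742 + 0.106 + 0.538) ≈ 1.87974.
MB = M / m = 802.8 / 1.87974 ≈ 427.0803 billion.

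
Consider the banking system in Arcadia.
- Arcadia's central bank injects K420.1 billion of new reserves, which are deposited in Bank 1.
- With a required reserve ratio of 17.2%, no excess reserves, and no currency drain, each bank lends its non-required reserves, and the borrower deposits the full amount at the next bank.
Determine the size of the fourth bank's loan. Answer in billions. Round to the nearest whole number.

K197 billion

Each bank lends a fraction (1 − rr) = 0.8280 of the deposit it receives, so Bank 4 receives 420.1·0.8280^3 and lends 420.1·0.8280^4 ≈ 197.4577 billion.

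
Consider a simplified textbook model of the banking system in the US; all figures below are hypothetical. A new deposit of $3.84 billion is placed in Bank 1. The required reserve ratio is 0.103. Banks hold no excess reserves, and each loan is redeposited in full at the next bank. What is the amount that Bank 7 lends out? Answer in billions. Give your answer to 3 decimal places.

$1.794 billion

Each bank lends a fraction (1 − rr) = 0.8970 of the deposit it receives, so Bank 7 receives 3.84·0.8970^6 and lends 3.84·0.8970^7 ≈ 1.7942 billion.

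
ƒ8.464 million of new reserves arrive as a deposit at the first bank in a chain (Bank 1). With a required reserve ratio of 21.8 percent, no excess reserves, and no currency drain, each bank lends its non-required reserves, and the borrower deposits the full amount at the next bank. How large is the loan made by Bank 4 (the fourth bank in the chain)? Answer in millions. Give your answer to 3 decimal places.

ƒ3.165 million

Each bank lends a fraction (1 − rr) = 0.7820 of the deposit it receives, so Bank 4 receives 8.464·0.7820^3 and lends 8.464·0.7820^4 ≈ 3.1652 million.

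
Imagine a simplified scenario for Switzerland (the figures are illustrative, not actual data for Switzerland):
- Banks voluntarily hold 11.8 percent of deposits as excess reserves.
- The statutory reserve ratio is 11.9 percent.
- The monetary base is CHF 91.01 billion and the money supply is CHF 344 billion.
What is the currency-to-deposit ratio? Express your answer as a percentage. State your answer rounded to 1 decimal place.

Using m = M/MB = 344/91.01 ≈ 3.779804. From m = (1 + c)/(c + rr + e), rearranging gives 1 + c = m·(c + rr + e), so c·(1 − m) = m·(rr + e) − 1.
Hence c = [m·(rr + e) − 1]/(1 − m) = [3.779804 × (0.119 + 0.118) − 1] / (1 − 3.779804) ≈ 0.037480.

3.7%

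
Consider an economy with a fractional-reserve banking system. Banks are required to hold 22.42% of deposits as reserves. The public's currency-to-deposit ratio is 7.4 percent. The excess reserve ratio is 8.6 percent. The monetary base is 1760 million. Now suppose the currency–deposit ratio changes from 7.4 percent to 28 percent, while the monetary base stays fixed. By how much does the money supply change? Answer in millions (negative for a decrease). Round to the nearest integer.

-1103 million

Initially m₁ = (1 + 0.074) / (0.2242 + 0.086 + 0.074) ≈ 2.79542, so M₁ = 2.79542 × 1760 = 4919.9392 million.
After the change m₂ = (1 + 0.28) / (0.2242 + 0.086 + 0.28) ≈ 2.16876, so M₂ = 2.16876 × 1760 = 3817.0176 million.
ΔM = M₂ − M₁ = 3817.0176 − 4919.9392 = -1102.9216 million.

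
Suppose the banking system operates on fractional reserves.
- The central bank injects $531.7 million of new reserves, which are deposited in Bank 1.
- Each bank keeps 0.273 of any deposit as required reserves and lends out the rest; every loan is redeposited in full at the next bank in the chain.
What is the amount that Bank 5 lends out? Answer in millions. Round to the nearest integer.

$108 million

Each bank lends a fraction (1 − rr) = 0.7270 of the deposit it receives, so Bank 5 receives 531.7·0.7270^4 and lends 531.7·0.7270^5 ≈ 107.9789 million.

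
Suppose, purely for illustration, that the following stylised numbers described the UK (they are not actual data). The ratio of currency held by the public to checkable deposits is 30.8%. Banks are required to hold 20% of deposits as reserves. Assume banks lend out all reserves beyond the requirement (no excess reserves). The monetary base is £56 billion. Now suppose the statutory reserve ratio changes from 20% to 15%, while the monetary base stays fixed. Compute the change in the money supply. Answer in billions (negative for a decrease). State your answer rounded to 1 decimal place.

Initially m₁ = (1 + 0.308) / (0.2 + 0.308) ≈ 2.5748, so M₁ = 2.5748 × 56 = 144.1888 billion.
After the change m₂ = (1 + 0.308) / (0.15 + 0.308) ≈ 2.8559, so M₂ = 2.8559 × 56 = 159.9304 billion.
ΔM = M₂ − M₁ = 159.9304 − 144.1888 = 15.7416 billion.

£15.7 billion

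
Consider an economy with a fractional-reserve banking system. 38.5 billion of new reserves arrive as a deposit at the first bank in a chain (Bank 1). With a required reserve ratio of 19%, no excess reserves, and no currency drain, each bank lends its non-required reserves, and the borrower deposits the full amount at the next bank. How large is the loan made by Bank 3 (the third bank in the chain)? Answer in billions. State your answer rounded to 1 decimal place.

Each bank lends a fraction (1 − rr) = 0.8100 of the deposit it receives, so Bank 3 receives 38.5·0.8100^2 and lends 38.5·0.8100^3 ≈ 20.4605 billion.

20.5 billion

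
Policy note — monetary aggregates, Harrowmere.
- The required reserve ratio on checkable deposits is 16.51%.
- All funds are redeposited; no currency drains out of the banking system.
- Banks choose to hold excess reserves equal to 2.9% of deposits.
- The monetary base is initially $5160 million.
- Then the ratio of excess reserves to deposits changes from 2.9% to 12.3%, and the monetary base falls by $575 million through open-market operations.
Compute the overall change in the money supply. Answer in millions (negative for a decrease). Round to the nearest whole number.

-10670 million

Before: m₁ = 1 / (0.1651 + 0.029) ≈ 5.15198, MB₁ = 5160, so M₁ = 5.15198 × 5160 = 26584.2168 million.
After: m₂ = 1 / (0.1651 + 0.123) ≈ 3.47102, MB₂ = 5160 − 575 = 4585, so M₂ = 3.47102 × 4585 = 15914.6267 million.
ΔM = M₂ − M₁ = 15914.6267 − 26584.2168 = -10669.5901 million.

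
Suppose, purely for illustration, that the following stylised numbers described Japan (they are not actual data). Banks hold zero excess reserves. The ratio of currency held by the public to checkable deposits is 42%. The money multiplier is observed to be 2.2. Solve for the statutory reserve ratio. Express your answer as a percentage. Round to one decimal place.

22.5%

Using m = 2.2. Since m = (1 + c)/(c + rr + e), the denominator satisfies c + rr + e = (1 + c)/m = (1 + 0.42) / 2.2 ≈ 0.645455.
With c = 0.42 and e = 0, the statutory reserve ratio is 0.645455 − 0.42 − 0 = 0.225455.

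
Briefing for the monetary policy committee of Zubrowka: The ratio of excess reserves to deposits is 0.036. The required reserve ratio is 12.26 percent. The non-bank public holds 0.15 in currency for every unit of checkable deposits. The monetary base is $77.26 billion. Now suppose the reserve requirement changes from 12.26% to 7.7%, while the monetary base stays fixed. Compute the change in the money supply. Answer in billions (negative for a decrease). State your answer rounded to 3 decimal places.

Initially m₁ = (1 + 0.15) / (0.1226 + 0.036 + 0.15) ≈ 3.726507, so M₁ = 3.726507 × 77.26 ≈ 287.9099 billion.
After the change m₂ = (1 + 0.15) / (0.077 + 0.036 + 0.15) ≈ 4.372624, so M₂ = 4.372624 × 77.26 ≈ 337.8289 billion.
ΔM = M₂ − M₁ = 337.8289 − 287.9099 = 49.919 billion.

$49.919 billion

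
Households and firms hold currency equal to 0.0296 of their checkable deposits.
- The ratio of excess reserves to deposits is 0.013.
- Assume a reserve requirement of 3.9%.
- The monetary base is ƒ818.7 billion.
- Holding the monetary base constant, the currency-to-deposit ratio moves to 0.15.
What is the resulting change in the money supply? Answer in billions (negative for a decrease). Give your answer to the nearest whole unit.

Initially m₁ = (1 + 0.0296) / (0.039 + 0.013 + 0.0296) ≈ 12.6176, so M₁ = 12.6176 × 818.7 ≈ 10330.0291 billion.
After the change m₂ = (1 + 0.15) / (0.039 + 0.013 + 0.15) ≈ 5.6931, so M₂ = 5.6931 × 818.7 ≈ 4660.941 billion.
ΔM = M₂ − M₁ = 4660.941 − 10330.0291 = -5669.0881 billion.

-5669 billion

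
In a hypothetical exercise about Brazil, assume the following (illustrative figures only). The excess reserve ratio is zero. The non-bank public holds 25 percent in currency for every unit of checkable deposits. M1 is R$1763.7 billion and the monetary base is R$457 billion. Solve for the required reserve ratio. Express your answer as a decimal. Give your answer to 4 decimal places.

0.0739

Using m = M/MB = 1763.7/457 ≈ 3.859300. Since m = (1 + c)/(c + rr + e), the denominator satisfies c + rr + e = (1 + c)/m = (1 + 0.25) / 3.859300 ≈ 0.323893.
With c = 0.25 and e = 0, the required reserve ratio is 0.323893 − 0.25 − 0 = 0.073893.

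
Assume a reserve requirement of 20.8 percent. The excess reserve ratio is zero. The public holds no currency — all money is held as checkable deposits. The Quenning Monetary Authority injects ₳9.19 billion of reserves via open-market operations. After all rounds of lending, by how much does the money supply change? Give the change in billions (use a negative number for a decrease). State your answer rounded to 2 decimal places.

The simple money multiplier is m = 1/rr = 1/0.208 ≈ 4.8077.
An open-market purchase increases the monetary base by 9.19 billion, so ΔM = m × ΔMB = 4.8077 × 9.19 ≈ 44.1828 billion.

₳44.18 billion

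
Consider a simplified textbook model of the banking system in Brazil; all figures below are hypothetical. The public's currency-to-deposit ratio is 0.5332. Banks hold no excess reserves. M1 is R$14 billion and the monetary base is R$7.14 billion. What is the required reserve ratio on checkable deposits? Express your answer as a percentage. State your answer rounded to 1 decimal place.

Using m = M/MB = 14/7.14 ≈ 1.960784. Since m = (1 + c)/(c + rr + e), the denominator satisfies c + rr + e = (1 + c)/m = (1 + 0.5332) / 1.960784 ≈ 0.781932.
With c = 0.5332 and e = 0, the required reserve ratio on checkable deposits is 0.781932 − 0.5332 − 0 = 0.248732.

24.9%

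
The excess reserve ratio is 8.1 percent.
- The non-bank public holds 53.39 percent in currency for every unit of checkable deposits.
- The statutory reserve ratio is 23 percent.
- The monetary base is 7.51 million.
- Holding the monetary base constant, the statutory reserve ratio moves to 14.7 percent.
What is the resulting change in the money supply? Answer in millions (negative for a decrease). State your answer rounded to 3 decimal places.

1.485 million

Initially m₁ = (1 + 0.5339) / (0.23 + 0.081 + 0.5339) ≈ 1.81548, so M₁ = 1.81548 × 7.51 ≈ 13.6343 million.
After the change m₂ = (1 + 0.5339) / (0.147 + 0.081 + 0.5339) ≈ 2.01326, so M₂ = 2.01326 × 7.51 ≈ 15.1196 million.
ΔM = M₂ − M₁ = 15.1196 − 13.6343 = 1.4853 million.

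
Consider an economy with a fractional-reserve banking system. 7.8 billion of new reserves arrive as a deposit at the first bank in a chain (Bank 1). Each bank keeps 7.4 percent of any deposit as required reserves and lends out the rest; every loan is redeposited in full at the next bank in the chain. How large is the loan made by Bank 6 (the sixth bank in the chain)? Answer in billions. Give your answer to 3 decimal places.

4.918 billion

Each bank lends a fraction (1 − rr) = 0.9260 of the deposit it receives, so Bank 6 receives 7.8·0.9260^5 and lends 7.8·0.9260^6 ≈ 4.9177 billion.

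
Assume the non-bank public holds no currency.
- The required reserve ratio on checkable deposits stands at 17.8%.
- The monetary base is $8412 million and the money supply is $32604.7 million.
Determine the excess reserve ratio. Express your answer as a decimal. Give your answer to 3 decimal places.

Using m = M/MB = 32604.7/8412 ≈ 3.875975. Since m = (1 + c)/(c + rr + e), the denominator satisfies c + rr + e = (1 + c)/m = (1 + 0) / 3.875975 ≈ 0.258000.
With c = 0 and rr = 0.178, the excess reserve ratio is 0.258000 − 0 − 0.178 = 0.08.

0.080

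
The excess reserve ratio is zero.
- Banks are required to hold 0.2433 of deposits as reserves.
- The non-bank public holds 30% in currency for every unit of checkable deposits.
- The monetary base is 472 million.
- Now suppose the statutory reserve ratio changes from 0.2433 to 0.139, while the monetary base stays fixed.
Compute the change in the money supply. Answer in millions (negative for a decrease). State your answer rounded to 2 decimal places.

Initially m₁ = (1 + 0.3) / (0.2433 + 0.3) ≈ 2.392785, so M₁ = 2.392785 × 472 ≈ 1129.3945 million.
After the change m₂ = (1 + 0.3) / (0.139 + 0.3) ≈ 2.961276, so M₂ = 2.961276 × 472 ≈ 1397.7223 million.
ΔM = M₂ − M₁ = 1397.7223 − 1129.3945 = 268.3278 million.

268.33 million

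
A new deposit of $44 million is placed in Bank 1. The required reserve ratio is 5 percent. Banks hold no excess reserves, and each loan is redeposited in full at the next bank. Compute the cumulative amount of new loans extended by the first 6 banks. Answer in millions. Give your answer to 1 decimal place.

Bank i lends (1 − rr)^i of the original deposit: Bank 1 lends 44·0.9500 = 41.8000, Bank 2 lends 44·0.9500² = 39.7100, and so on.
Summing a geometric series: total = 44·[0.9500·(1 − 0.9500^6) / (1 − 0.9500)] ≈ 221.4632 million.

$221.5 million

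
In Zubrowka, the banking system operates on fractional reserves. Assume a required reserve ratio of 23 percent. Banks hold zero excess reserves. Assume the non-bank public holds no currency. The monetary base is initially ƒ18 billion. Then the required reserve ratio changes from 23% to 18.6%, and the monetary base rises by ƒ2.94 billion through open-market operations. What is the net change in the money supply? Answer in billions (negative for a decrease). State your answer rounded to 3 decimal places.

ƒ34.320 billion

Before: m₁ = 1 / (0.23) ≈ 4.347826, MB₁ = 18, so M₁ = 4.347826 × 18 ≈ 78.2609 billion.
After: m₂ = 1 / (0.186) ≈ 5.376344, MB₂ = 18 + 2.94 = 20.94, so M₂ = 5.376344 × 20.94 ≈ 112.5806 billion.
ΔM = M₂ − M₁ = 112.5806 − 78.2609 = 34.3197 billion.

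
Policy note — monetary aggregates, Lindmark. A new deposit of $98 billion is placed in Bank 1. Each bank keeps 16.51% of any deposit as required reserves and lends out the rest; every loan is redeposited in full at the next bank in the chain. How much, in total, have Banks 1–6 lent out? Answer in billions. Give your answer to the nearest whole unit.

$328 billion

Bank i lends (1 − rr)^i of the original deposit: Bank 1 lends 98·0.8349 = 81.8202, Bank 2 lends 98·0.8349² ≈ 68.3117, and so on.
Summing a geometric series: total = 98·[0.8349·(1 − 0.8349^6) / (1 − 0.8349)] ≈ 327.7301 billion.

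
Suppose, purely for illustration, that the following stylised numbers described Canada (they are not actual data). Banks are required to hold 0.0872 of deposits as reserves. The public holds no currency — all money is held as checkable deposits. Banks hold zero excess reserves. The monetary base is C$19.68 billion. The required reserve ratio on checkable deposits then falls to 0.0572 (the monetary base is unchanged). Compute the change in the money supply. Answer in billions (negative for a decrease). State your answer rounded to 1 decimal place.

C$118.4 billion

Initially m₁ = 1 / (0.0872) ≈ 11.4679, so M₁ = 11.4679 × 19.68 ≈ 225.6883 billion.
After the change m₂ = 1 / (0.0572) ≈ 17.4825, so M₂ = 17.4825 × 19.68 = 344.0556 billion.
ΔM = M₂ − M₁ = 344.0556 − 225.6883 = 118.3673 billion.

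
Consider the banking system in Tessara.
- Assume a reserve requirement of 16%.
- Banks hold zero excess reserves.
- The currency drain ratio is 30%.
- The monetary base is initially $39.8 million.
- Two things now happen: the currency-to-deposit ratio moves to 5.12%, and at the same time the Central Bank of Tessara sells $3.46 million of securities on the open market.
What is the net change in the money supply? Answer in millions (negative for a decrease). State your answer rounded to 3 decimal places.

Before: m₁ = (1 + 0.3) / (0.16 + 0.3) ≈ 2.826087, MB₁ = 39.8, so M₁ = 2.826087 × 39.8 ≈ 112.4783 million.
After: m₂ = (1 + 0.0512) / (0.16 + 0.0512) ≈ 4.977273, MB₂ = 39.8 − 3.46 = 36.34, so M₂ = 4.977273 × 36.34 ≈ 180.8741 million.
ΔM = M₂ − M₁ = 180.8741 − 112.4783 = 68.3958 million.

$68.396 million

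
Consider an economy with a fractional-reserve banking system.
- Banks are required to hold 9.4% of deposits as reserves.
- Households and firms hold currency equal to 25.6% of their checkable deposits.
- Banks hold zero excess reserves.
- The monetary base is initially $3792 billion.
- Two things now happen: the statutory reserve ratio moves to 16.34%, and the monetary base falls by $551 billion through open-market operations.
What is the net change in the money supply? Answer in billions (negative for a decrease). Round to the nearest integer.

Before: m₁ = (1 + 0.256) / (0.094 + 0.256) ≈ 3.58857, MB₁ = 3792, so M₁ = 3.58857 × 3792 ≈ 13607.8574 billion.
After: m₂ = (1 + 0.256) / (0.1634 + 0.256) ≈ 2.99475, MB₂ = 3792 − 551 = 3241, so M₂ = 2.99475 × 3241 ≈ 9705.9847 billion.
ΔM = M₂ − M₁ = 9705.9847 − 13607.8574 = -3901.8727 billion.

-3902 billion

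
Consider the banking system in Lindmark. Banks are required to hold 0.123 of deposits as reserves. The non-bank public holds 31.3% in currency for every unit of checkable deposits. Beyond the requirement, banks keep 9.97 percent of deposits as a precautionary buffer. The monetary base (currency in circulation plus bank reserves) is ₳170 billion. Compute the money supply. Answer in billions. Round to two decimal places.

The money multiplier is m = (1 + c) / (rr + e + c) = (1 + 0.313) / (0.123 + 0.0997 + 0.313) ≈ 2.450999.
So M = m × MB = 2.450999 × 170 ≈ 416.6698 billion.

₳416.67 billion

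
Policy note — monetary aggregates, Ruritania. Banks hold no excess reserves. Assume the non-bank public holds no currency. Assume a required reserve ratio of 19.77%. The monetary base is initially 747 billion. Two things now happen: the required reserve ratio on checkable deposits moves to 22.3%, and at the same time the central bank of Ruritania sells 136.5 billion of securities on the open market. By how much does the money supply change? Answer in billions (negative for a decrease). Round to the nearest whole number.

-1041 billion

Before: m₁ = 1 / (0.1977) ≈ 5.0582, MB₁ = 747, so M₁ = 5.0582 × 747 = 3778.4754 billion.
After: m₂ = 1 / (0.223) ≈ 4.4843, MB₂ = 747 − 136.5 = 610.5, so M₂ = 4.4843 × 610.5 ≈ 2737.6652 billion.
ΔM = M₂ − M₁ = 2737.6652 − 3778.4754 = -1040.8102 billion.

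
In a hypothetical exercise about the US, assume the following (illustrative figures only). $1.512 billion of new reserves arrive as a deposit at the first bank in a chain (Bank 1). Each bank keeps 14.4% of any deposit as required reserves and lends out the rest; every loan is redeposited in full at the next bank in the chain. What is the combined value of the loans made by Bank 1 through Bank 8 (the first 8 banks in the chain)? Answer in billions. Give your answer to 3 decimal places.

$6.397 billion

Bank i lends (1 − rr)^i of the original deposit: Bank 1 lends 1.512·0.8560 ≈ 1.2943, Bank 2 lends 1.512·0.8560² ≈ 1.1079, and so on.
Summing a geometric series: total = 1.512·[0.8560·(1 − 0.8560^8) / (1 − 0.8560)] ≈ 6.3971 billion.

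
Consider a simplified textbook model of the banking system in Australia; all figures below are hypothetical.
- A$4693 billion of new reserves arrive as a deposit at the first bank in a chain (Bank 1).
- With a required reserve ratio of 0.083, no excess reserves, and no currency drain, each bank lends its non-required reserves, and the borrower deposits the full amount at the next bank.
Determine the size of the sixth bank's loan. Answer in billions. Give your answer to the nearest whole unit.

A$2790 billion

Each bank lends a fraction (1 − rr) = 0.9170 of the deposit it receives, so Bank 6 receives 4693·0.9170^5 and lends 4693·0.9170^6 ≈ 2790.4007 billion.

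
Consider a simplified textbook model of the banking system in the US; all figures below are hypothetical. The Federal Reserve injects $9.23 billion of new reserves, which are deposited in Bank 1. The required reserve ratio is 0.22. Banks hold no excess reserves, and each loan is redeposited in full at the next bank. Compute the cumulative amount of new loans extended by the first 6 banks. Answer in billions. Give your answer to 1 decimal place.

Bank i lends (1 − rr)^i of the original deposit: Bank 1 lends 9.23·0.7800 = 7.1994, Bank 2 lends 9.23·0.7800² ≈ 5.6155, and so on.
Summing a geometric series: total = 9.23·[0.7800·(1 − 0.7800^6) / (1 − 0.7800)] ≈ 25.3550 billion.

$25.4 billion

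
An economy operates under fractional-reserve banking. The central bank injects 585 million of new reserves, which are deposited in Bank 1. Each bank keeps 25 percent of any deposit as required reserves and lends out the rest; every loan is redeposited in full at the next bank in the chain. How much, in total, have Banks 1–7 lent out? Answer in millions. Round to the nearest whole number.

Bank i lends (1 − rr)^i of the original deposit: Bank 1 lends 585·0.7500 = 438.7500, Bank 2 lends 585·0.7500² = 329.0625, and so on.
Summing a geometric series: total = 585·[0.7500·(1 − 0.7500^7) / (1 − 0.7500)] ≈ 1520.7358 million.

1521 million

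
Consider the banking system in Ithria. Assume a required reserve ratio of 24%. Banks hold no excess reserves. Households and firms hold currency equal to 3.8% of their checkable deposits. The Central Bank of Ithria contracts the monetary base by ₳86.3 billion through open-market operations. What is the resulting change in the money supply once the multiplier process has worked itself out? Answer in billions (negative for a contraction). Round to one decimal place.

The money multiplier is m = (1 + c) / (rr + c) = (1 + 0.038) / (0.24 + 0.038) ≈ 3.7338.
The sale removes 86.3 billion of base, so ΔM = m × ΔMB = 3.7338 × (−86.3) ≈ -322.2269 billion.

-322.2 billion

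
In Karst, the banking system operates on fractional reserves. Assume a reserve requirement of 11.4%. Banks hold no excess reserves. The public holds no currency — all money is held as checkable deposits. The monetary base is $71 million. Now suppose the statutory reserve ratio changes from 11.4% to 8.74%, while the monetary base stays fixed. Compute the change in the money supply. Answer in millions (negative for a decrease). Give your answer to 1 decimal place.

Initially m₁ = 1 / (0.114) ≈ 8.7719, so M₁ = 8.7719 × 71 = 622.8049 million.
After the change m₂ = 1 / (0.0874) ≈ 11.4416, so M₂ = 11.4416 × 71 = 812.3536 million.
ΔM = M₂ − M₁ = 812.3536 − 622.8049 = 189.5487 million.

$189.5 million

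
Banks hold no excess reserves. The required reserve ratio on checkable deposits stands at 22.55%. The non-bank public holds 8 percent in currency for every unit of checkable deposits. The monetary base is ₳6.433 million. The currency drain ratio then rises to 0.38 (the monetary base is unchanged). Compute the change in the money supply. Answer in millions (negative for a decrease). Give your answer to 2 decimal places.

Initially m₁ = (1 + 0.08) / (0.2255 + 0.08) ≈ 3.5352, so M₁ = 3.5352 × 6.433 ≈ 22.7419 million.
After the change m₂ = (1 + 0.38) / (0.2255 + 0.38) ≈ 2.2791, so M₂ = 2.2791 × 6.433 ≈ 14.6615 million.
ΔM = M₂ − M₁ = 14.6615 − 22.7419 = -8.0804 million.

-8.08 million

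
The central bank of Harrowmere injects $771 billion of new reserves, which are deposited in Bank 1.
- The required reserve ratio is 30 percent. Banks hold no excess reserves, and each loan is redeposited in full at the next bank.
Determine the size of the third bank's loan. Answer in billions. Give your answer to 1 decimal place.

Each bank lends a fraction (1 − rr) = 0.7000 of the deposit it receives, so Bank 3 receives 771·0.7000^2 and lends 771·0.7000^3 = 264.4530 billion.

$264.5 billion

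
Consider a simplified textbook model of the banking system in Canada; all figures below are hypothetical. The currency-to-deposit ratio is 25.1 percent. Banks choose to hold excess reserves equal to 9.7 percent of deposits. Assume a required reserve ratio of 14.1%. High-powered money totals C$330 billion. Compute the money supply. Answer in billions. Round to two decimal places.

C$844.23 billion

The money multiplier is m = (1 + c) / (rr + e + c) = (1 + 0.251) / (0.141 + 0.097 + 0.251) ≈ 2.558282.
So M = m × MB = 2.558282 × 330 ≈ 844.2331 billion.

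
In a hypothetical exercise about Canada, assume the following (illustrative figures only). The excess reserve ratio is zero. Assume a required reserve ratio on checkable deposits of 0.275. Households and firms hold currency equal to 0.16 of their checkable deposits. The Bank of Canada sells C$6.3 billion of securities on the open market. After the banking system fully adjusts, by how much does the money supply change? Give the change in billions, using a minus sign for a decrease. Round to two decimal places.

-16.80 billion

The money multiplier is m = (1 + c) / (rr + c) = (1 + 0.16) / (0.275 + 0.16) ≈ 2.6667.
The sale removes 6.3 billion of base, so ΔM = m × ΔMB = 2.6667 × (−6.3) ≈ -16.8002 billion.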